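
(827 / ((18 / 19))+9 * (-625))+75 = -84187 / 18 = -4677.06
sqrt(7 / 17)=sqrt(119) / 17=0.64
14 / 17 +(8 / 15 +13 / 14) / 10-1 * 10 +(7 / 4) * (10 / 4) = -332387 / 71400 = -4.66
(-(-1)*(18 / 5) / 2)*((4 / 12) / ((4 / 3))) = 9 / 20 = 0.45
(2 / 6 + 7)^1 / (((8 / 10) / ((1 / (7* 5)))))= 11 / 42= 0.26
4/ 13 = 0.31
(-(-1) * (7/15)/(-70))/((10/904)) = -0.60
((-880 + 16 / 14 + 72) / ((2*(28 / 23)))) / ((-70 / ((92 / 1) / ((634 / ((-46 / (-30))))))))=8589902 / 8154825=1.05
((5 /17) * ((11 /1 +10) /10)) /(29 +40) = 7 /782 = 0.01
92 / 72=23 / 18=1.28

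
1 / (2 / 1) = 1 / 2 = 0.50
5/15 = 1/3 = 0.33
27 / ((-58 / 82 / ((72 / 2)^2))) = -49471.45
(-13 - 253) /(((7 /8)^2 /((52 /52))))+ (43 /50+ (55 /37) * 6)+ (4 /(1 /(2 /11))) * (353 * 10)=317609807 /142450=2229.62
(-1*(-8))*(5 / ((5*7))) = 8 / 7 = 1.14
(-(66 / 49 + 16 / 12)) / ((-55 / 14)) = 788 / 1155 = 0.68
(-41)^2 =1681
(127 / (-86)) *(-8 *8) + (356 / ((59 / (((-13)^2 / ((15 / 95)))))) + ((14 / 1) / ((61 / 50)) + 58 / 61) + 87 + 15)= 6667.22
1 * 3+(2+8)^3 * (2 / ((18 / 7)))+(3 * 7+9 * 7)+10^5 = 907783 / 9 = 100864.78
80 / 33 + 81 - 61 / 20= 53047 / 660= 80.37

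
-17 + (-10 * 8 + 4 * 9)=-61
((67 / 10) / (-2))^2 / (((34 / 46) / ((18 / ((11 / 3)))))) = 2787669 / 37400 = 74.54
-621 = -621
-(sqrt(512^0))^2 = -1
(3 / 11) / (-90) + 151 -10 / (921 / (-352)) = 15684703 / 101310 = 154.82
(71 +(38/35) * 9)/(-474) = -2827/16590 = -0.17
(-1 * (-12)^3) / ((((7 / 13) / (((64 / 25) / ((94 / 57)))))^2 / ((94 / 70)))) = 971583455232 / 50378125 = 19285.82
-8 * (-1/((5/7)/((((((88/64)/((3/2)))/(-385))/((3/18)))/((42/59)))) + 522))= 236/14349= 0.02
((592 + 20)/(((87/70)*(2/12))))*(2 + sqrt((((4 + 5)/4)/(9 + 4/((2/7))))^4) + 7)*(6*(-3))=-7350412230/15341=-479135.14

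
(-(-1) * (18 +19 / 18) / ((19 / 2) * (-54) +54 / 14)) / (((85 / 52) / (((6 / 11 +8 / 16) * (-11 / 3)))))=717899 / 8179380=0.09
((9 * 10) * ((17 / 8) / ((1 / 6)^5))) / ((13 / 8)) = 11897280 / 13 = 915175.38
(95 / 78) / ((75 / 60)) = 38 / 39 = 0.97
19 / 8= 2.38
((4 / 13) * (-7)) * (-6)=168 / 13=12.92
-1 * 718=-718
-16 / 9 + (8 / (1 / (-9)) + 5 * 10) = -214 / 9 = -23.78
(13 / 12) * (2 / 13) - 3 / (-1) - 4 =-5 / 6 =-0.83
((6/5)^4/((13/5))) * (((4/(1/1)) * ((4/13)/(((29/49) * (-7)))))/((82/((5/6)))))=-12096/5023525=-0.00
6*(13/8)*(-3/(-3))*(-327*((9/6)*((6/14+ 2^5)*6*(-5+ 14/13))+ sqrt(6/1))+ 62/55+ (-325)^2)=1801927404/385- 12753*sqrt(6)/4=4672521.33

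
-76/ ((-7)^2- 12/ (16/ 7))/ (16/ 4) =-76/ 175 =-0.43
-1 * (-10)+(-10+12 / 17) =12 / 17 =0.71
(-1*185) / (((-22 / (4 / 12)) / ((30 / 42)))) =925 / 462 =2.00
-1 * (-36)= 36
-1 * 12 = -12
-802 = -802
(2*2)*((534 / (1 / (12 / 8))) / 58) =1602 / 29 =55.24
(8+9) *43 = 731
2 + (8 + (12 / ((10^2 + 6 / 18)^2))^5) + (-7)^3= -2032868046285453378576368565 / 6104708847704064244053001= -333.00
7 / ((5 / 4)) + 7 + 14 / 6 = 224 / 15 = 14.93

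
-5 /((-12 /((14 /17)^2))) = 245 /867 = 0.28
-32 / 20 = -8 / 5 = -1.60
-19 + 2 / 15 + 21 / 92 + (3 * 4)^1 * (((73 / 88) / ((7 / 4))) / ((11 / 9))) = -16345727 / 1168860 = -13.98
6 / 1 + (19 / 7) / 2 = 103 / 14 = 7.36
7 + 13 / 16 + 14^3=2751.81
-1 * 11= -11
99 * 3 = 297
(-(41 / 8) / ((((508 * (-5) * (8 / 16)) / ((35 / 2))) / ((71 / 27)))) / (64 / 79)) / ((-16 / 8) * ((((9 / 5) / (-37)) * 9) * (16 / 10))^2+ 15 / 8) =1377370579375 / 5368693457664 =0.26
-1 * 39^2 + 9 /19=-28890 /19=-1520.53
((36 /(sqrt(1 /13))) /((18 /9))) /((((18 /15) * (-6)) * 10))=-sqrt(13) /4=-0.90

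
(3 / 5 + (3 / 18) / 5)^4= 130321 / 810000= 0.16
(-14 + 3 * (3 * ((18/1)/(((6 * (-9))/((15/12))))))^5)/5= -23711/5120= -4.63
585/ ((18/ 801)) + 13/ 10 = 130169/ 5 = 26033.80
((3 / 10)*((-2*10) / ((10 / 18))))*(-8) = 432 / 5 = 86.40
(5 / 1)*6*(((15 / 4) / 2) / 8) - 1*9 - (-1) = -31 / 32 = -0.97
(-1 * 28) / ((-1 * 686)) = 2 / 49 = 0.04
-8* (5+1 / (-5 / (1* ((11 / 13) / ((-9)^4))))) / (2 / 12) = -34117024 / 142155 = -240.00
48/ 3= 16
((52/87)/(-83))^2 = 2704/52142841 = 0.00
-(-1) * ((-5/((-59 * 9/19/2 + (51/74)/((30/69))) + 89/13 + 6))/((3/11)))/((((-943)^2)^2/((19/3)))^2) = -3629096900/1412135992953916941612901634307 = -0.00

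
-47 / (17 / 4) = -188 / 17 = -11.06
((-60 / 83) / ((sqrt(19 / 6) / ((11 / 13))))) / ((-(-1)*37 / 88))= -58080*sqrt(114) / 758537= -0.82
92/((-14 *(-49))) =46/343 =0.13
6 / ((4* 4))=3 / 8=0.38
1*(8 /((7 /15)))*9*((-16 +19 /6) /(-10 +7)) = 660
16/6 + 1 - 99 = -286/3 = -95.33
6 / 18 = 0.33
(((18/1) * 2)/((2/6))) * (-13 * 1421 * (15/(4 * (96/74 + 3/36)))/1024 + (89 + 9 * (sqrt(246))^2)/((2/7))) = 135780705837/156928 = 865242.06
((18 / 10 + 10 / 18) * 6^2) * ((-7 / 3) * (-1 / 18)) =1484 / 135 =10.99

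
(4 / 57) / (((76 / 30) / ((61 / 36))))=305 / 6498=0.05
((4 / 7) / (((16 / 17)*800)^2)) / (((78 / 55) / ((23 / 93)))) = 73117 / 415973376000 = 0.00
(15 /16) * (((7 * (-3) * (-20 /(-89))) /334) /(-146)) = 1575 /17359984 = 0.00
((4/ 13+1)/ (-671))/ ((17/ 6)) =-6/ 8723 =-0.00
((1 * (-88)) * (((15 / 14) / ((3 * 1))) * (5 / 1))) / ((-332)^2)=-275 / 192892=-0.00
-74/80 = -37/40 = -0.92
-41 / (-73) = 41 / 73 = 0.56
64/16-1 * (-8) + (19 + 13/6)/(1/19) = 2485/6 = 414.17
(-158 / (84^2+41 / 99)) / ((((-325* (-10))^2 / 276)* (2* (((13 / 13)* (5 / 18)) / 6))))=-58282092 / 9223505078125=-0.00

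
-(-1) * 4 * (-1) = -4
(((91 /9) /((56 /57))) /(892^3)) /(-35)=-247 /596175121920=-0.00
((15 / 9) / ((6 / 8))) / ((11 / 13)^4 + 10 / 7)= 3998540 / 3492873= 1.14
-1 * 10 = -10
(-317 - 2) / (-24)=319 / 24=13.29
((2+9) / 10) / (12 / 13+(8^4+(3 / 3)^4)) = 13 / 48430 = 0.00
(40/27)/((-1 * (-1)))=40/27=1.48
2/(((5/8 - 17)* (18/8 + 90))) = -64/48339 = -0.00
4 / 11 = 0.36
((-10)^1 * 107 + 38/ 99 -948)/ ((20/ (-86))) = 4294496/ 495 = 8675.75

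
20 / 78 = 10 / 39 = 0.26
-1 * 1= -1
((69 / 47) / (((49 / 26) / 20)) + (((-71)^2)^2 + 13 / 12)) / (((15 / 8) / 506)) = 142141001746876 / 20727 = 6857770142.66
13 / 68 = 0.19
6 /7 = 0.86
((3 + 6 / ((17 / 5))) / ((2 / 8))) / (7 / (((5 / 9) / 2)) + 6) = 135 / 221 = 0.61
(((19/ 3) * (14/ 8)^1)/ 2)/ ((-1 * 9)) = -133/ 216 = -0.62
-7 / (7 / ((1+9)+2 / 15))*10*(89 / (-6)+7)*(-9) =-7144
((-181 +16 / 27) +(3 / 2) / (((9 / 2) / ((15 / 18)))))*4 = -19454 / 27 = -720.52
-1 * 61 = -61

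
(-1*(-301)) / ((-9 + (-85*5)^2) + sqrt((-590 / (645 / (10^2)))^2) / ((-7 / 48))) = 0.00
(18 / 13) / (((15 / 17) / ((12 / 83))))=1224 / 5395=0.23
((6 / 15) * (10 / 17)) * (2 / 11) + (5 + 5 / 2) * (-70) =-98167 / 187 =-524.96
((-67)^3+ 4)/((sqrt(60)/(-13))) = 1303289* sqrt(15)/10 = 504761.66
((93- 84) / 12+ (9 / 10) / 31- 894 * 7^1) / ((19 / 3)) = -987.98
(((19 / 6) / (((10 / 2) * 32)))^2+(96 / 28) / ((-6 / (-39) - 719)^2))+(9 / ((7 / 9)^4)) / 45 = 9586033509433 / 17527284633600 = 0.55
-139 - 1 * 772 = -911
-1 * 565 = -565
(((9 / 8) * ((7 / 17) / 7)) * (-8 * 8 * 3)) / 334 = -108 / 2839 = -0.04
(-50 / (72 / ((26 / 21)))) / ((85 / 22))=-0.22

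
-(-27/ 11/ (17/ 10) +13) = -2161/ 187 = -11.56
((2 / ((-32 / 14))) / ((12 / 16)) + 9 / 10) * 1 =-4 / 15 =-0.27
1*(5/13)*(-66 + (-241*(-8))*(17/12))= 39980/39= 1025.13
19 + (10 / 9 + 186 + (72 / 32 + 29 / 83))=623627 / 2988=208.71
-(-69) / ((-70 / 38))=-1311 / 35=-37.46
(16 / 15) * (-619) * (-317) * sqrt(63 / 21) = 3139568 * sqrt(3) / 15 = 362526.09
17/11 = 1.55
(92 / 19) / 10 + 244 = 23226 / 95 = 244.48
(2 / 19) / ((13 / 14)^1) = 28 / 247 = 0.11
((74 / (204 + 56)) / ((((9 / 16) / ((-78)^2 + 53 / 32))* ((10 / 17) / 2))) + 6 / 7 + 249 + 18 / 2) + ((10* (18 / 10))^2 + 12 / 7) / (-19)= 877241023 / 81900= 10711.12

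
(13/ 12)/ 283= 13/ 3396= 0.00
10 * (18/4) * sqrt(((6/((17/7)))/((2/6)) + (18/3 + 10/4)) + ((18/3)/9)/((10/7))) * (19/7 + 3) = 60 * sqrt(4260030)/119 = 1040.66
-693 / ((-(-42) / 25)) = -825 / 2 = -412.50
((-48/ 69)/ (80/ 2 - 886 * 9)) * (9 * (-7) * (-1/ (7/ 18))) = 1296/ 91241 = 0.01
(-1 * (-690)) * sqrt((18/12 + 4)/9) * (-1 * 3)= -345 * sqrt(22)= -1618.19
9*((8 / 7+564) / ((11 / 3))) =106812 / 77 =1387.17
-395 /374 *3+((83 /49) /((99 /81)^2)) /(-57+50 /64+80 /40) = -1115485149 /349751710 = -3.19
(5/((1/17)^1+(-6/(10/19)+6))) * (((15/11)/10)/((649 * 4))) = -1275/25928848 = -0.00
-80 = -80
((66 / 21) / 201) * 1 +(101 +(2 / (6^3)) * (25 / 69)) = 353060161 / 3494988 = 101.02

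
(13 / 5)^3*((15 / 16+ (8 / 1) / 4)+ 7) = 349323 / 2000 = 174.66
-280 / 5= -56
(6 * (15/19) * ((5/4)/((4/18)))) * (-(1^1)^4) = -2025/76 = -26.64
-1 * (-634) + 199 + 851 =1684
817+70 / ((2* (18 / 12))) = 2521 / 3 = 840.33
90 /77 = 1.17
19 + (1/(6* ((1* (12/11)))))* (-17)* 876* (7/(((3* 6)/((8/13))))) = -184445/351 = -525.48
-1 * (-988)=988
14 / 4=7 / 2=3.50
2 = 2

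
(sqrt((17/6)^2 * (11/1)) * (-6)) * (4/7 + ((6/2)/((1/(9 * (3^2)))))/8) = -29461 * sqrt(11)/56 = -1744.84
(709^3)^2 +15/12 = 127021550911887242.25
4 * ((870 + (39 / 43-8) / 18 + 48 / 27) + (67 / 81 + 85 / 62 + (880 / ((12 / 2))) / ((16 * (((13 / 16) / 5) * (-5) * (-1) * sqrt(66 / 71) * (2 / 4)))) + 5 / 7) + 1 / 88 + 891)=160 * sqrt(4686) / 117 + 117413016667 / 16627842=7154.84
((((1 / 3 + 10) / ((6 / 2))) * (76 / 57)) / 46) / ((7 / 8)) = 0.11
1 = 1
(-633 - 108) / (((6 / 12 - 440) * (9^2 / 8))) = 0.17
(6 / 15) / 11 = 2 / 55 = 0.04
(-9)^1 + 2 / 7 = -61 / 7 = -8.71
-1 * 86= -86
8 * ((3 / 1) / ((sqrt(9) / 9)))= 72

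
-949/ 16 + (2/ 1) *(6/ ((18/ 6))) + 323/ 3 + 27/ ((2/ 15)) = 12233/ 48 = 254.85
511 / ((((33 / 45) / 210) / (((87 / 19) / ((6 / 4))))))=93359700 / 209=446697.13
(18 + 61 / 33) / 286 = 655 / 9438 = 0.07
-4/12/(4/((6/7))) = -1/14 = -0.07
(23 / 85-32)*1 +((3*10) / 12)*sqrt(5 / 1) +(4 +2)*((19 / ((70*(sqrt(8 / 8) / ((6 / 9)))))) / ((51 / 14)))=-1603 / 51 +5*sqrt(5) / 2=-25.84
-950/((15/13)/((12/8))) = -1235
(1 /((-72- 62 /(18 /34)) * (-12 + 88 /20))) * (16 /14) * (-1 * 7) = -90 /16169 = -0.01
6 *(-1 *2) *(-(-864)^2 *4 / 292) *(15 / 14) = 67184640 / 511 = 131476.79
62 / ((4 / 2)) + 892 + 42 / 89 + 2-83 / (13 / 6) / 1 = 1026449 / 1157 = 887.16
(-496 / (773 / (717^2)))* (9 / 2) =-1147446648 / 773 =-1484407.05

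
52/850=26/425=0.06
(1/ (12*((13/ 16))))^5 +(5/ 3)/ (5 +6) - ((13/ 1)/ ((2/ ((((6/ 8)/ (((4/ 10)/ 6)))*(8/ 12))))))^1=-192929367139/ 3969864756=-48.60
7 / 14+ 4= 9 / 2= 4.50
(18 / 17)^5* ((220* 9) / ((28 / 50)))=46766808000 / 9938999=4705.38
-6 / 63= -2 / 21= -0.10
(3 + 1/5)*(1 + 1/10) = 88/25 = 3.52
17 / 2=8.50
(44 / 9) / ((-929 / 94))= -0.49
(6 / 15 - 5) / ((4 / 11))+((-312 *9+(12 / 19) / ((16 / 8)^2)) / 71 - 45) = -2622377 / 26980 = -97.20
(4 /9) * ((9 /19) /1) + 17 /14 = 379 /266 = 1.42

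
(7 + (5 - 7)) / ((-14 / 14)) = -5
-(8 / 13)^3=-512 / 2197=-0.23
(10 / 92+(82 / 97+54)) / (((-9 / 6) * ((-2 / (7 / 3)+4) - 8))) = 572145 / 75854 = 7.54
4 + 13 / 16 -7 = -35 / 16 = -2.19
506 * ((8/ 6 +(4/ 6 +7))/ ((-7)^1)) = -650.57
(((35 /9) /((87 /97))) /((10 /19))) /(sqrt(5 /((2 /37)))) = 0.86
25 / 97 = 0.26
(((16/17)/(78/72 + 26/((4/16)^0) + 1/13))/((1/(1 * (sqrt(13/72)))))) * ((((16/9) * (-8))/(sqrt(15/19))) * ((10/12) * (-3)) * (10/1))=133120 * sqrt(7410)/1944783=5.89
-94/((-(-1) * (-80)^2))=-47/3200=-0.01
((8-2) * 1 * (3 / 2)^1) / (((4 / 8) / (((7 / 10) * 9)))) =567 / 5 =113.40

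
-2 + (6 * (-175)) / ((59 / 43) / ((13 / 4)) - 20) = 94177 / 1824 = 51.63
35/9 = 3.89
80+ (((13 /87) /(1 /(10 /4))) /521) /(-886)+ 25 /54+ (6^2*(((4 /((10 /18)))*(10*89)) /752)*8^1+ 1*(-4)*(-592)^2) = -47542119535730533 /33975124812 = -1399321.41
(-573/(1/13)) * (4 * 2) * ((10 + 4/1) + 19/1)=-1966536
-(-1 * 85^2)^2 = -52200625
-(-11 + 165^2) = -27214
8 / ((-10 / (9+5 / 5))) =-8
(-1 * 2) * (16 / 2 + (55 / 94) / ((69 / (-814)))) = -7118 / 3243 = -2.19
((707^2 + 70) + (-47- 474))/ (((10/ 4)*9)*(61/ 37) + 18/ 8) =12692.93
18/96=3/16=0.19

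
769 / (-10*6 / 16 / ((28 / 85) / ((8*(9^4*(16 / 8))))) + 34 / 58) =-156107 / 242592856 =-0.00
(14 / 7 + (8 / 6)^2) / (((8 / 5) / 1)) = 85 / 36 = 2.36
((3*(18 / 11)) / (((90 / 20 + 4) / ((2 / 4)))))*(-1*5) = -270 / 187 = -1.44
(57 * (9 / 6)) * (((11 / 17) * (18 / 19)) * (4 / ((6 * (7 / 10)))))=49.92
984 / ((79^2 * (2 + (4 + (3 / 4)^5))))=0.03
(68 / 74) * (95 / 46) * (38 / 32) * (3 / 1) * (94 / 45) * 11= 3172829 / 20424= 155.35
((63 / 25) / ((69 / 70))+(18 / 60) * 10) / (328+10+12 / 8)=1278 / 78085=0.02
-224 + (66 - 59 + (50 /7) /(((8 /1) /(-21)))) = -943 /4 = -235.75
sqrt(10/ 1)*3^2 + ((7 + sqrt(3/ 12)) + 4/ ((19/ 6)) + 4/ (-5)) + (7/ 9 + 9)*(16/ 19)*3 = 9*sqrt(10) + 18619/ 570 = 61.13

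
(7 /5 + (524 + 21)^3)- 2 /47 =38041477194 /235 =161878626.36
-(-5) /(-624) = -5 /624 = -0.01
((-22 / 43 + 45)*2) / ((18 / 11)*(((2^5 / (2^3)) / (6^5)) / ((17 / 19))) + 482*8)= 77269896 / 3348659185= 0.02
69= 69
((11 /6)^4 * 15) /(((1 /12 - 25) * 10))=-14641 /21528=-0.68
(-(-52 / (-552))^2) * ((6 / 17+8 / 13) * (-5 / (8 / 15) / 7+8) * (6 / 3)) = -518843 / 4532472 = -0.11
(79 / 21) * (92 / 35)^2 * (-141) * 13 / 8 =-51068602 / 8575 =-5955.52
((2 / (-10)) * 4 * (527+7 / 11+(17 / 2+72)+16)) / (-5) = 27462 / 275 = 99.86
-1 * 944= -944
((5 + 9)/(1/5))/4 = 35/2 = 17.50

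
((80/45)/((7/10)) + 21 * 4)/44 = 1363/693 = 1.97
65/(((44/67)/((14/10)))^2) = 2859493/9680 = 295.40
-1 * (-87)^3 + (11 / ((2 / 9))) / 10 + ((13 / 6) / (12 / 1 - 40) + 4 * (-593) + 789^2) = 1074071773 / 840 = 1278656.87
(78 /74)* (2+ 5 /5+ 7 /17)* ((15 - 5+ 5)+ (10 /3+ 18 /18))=43732 /629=69.53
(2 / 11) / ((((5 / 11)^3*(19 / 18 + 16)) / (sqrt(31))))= 4356*sqrt(31) / 38375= 0.63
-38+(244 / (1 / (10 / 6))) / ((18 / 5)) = 2024 / 27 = 74.96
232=232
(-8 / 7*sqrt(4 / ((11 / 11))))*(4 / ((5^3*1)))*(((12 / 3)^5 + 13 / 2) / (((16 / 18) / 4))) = -296784 / 875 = -339.18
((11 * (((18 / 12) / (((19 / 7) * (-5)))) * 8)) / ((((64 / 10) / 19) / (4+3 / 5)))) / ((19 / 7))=-37191 / 760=-48.94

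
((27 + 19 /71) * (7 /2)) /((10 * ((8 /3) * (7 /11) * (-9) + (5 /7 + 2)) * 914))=-0.00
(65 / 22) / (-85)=-13 / 374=-0.03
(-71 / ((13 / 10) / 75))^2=2835562500 / 169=16778476.33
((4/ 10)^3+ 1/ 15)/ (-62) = -49/ 23250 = -0.00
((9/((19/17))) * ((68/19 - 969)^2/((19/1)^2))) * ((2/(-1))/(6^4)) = -5719916033/178279128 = -32.08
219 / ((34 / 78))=8541 / 17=502.41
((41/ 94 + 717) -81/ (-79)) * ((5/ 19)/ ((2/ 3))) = 4212075/ 14852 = 283.60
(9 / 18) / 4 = 1 / 8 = 0.12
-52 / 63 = -0.83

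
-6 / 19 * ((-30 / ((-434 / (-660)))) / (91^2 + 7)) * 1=7425 / 4271428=0.00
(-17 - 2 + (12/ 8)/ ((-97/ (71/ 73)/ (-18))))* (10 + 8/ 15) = -20954276/ 106215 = -197.28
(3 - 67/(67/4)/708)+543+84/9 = 98293/177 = 555.33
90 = 90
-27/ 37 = -0.73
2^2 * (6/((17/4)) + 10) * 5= 3880/17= 228.24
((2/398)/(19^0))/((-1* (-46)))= 1/9154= 0.00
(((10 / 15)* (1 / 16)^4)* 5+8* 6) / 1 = 4718597 / 98304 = 48.00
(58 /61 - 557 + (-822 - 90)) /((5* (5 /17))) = -1522367 /1525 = -998.27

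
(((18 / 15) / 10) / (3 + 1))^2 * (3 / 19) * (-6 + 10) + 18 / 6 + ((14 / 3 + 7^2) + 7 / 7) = 8217581 / 142500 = 57.67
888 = 888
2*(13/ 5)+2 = 36/ 5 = 7.20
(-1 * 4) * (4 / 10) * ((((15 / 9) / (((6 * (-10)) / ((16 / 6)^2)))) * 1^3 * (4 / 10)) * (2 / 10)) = 256 / 10125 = 0.03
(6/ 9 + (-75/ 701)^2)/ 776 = 999677/ 1143981528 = 0.00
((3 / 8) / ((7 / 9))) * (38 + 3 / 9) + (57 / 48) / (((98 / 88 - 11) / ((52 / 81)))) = 36316073 / 1973160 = 18.41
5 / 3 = 1.67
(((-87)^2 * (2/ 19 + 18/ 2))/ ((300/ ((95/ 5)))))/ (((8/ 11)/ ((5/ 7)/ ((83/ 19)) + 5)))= 72019035/ 2324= 30989.26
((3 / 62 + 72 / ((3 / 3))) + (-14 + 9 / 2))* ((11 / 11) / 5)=1939 / 155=12.51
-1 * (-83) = 83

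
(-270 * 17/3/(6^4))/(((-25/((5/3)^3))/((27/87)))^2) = -2125/544968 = -0.00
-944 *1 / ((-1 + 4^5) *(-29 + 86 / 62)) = 0.03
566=566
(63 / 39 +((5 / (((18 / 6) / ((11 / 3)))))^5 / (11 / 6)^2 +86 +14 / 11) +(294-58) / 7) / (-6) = -17459336225 / 39405366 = -443.07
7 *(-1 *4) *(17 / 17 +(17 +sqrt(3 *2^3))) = -504- 56 *sqrt(6) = -641.17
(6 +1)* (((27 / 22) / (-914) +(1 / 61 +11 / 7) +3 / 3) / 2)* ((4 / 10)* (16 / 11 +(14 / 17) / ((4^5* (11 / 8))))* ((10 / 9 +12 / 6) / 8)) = 60160959999 / 29359610368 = 2.05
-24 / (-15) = 1.60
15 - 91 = -76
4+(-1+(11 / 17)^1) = 62 / 17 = 3.65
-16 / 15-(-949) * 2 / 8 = 14171 / 60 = 236.18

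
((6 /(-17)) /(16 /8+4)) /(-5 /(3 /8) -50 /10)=3 /935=0.00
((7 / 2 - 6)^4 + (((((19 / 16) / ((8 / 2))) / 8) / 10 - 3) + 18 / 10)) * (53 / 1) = 2055075 / 1024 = 2006.91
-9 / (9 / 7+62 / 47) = -2961 / 857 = -3.46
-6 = -6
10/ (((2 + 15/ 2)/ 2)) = 2.11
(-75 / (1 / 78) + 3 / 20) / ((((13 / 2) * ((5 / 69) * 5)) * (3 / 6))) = -8072793 / 1625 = -4967.87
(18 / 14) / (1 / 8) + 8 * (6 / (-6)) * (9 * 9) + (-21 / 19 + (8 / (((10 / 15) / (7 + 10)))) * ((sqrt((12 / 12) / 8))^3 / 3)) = -635.81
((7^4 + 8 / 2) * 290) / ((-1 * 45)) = -139490 / 9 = -15498.89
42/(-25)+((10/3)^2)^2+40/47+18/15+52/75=11851304/95175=124.52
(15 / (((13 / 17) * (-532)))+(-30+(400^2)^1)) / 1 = 1106352265 / 6916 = 159969.96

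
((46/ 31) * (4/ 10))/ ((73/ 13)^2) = 15548/ 825995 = 0.02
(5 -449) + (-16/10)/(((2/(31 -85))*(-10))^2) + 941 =60667/125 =485.34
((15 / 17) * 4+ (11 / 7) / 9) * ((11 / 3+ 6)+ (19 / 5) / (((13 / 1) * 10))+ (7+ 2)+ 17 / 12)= 311167513 / 4176900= 74.50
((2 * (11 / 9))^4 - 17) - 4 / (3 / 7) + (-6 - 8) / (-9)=71689 / 6561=10.93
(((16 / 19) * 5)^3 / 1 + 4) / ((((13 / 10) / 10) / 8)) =431548800 / 89167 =4839.78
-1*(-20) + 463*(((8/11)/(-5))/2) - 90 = -5702/55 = -103.67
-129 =-129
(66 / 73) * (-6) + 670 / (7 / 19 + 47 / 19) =453953 / 1971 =230.32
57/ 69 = 19/ 23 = 0.83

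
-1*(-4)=4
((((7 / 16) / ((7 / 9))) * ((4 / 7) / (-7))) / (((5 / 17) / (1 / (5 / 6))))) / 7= -459 / 17150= -0.03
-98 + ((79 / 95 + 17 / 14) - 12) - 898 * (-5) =5828121 / 1330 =4382.05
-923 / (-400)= 923 / 400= 2.31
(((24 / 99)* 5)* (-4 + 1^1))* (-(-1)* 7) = -280 / 11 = -25.45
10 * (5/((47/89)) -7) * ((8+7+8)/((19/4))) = 106720/893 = 119.51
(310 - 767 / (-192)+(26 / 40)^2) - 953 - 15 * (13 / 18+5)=-3477197 / 4800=-724.42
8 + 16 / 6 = 32 / 3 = 10.67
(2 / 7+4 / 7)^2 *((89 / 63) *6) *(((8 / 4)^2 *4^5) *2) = 17498112 / 343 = 51014.90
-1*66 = -66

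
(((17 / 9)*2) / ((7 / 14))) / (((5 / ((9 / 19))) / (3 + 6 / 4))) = 306 / 95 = 3.22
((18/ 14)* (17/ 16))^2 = 23409/ 12544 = 1.87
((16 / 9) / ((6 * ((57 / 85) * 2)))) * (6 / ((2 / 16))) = 5440 / 513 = 10.60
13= 13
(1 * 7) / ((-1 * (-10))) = 7 / 10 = 0.70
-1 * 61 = -61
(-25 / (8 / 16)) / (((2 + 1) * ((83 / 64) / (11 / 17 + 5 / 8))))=-69200 / 4233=-16.35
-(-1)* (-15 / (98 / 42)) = -45 / 7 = -6.43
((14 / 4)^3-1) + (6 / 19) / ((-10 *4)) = 31819 / 760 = 41.87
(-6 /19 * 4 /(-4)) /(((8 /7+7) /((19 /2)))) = 7 /19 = 0.37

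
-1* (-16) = 16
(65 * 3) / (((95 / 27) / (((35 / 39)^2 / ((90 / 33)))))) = 8085 / 494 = 16.37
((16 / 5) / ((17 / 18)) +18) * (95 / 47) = 43.23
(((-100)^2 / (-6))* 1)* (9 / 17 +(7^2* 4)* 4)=-66685000 / 51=-1307549.02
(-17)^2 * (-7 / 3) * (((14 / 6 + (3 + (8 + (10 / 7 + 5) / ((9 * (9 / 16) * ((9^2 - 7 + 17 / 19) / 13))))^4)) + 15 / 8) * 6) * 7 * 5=-3415070383332285952594446955 / 5272853552334704196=-647670250.93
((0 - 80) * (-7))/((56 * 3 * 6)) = 5/9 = 0.56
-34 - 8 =-42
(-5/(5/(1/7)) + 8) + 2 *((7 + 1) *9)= 1063/7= 151.86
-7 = -7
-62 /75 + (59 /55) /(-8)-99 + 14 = -85.96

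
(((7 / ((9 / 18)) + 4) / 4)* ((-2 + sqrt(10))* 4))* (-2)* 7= 504-252* sqrt(10)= -292.89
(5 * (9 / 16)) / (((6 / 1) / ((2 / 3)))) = 5 / 16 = 0.31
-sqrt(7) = -2.65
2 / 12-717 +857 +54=1165 / 6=194.17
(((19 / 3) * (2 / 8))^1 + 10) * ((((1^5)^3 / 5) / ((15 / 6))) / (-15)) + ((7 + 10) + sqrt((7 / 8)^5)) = 49 * sqrt(14) / 256 + 38111 / 2250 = 17.65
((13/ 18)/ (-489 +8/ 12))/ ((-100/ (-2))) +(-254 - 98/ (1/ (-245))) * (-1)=-10440762013/ 439500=-23756.00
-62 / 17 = -3.65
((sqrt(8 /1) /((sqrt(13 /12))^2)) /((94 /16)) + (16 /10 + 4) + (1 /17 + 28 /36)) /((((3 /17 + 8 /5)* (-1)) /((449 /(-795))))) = 2.19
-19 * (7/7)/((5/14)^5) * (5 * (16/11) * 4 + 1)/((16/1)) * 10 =-422796892/6875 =-61497.73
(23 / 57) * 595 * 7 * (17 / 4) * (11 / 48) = 17913665 / 10944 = 1636.85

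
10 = 10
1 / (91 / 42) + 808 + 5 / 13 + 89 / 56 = 589997 / 728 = 810.44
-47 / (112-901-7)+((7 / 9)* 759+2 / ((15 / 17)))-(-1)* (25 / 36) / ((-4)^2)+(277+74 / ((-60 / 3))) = 866.00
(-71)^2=5041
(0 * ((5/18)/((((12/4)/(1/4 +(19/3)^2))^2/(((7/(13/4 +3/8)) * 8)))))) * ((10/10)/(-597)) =0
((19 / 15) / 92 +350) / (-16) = -21.88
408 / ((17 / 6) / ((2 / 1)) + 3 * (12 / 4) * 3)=4896 / 341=14.36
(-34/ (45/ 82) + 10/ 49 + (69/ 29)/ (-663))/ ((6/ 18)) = -872712973/ 4710615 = -185.27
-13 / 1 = -13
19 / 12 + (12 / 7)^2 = 2659 / 588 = 4.52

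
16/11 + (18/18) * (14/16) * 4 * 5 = 417/22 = 18.95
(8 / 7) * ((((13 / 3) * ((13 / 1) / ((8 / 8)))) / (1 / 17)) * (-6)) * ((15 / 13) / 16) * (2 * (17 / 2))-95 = -57020 / 7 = -8145.71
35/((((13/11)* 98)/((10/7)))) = 275/637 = 0.43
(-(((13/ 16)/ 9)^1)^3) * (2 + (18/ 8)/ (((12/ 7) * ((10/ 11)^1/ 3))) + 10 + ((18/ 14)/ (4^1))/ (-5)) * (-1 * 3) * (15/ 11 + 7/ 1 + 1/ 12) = 0.30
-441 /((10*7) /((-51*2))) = 3213 /5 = 642.60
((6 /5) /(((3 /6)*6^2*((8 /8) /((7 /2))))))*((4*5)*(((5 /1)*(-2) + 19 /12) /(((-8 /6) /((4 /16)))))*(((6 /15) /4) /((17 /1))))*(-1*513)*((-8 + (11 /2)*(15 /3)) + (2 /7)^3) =-231310503 /533120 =-433.88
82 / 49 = 1.67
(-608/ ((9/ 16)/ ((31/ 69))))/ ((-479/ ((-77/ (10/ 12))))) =-46441472/ 495765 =-93.68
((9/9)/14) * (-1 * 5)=-0.36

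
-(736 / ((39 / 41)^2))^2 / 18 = -765351715328 / 20820969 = -36758.70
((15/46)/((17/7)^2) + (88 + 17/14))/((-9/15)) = -20768120/139587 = -148.78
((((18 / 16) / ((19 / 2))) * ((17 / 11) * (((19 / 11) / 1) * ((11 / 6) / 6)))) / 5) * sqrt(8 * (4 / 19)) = 17 * sqrt(38) / 4180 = 0.03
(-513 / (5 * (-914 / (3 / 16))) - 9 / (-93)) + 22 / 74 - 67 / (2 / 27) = -75824369407 / 83868640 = -904.08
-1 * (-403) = 403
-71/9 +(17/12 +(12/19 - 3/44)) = -22229/3762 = -5.91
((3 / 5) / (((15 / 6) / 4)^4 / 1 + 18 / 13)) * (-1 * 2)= -319488 / 409265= -0.78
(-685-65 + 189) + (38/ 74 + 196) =-13486/ 37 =-364.49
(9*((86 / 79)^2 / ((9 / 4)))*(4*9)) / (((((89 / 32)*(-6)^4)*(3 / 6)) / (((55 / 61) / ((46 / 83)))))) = 1080407680 / 7013654523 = 0.15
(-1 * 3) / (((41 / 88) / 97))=-624.59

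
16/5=3.20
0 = 0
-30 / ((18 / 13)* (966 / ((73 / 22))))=-4745 / 63756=-0.07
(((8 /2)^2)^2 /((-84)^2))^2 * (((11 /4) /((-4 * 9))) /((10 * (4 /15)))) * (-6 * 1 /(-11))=-4 /194481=-0.00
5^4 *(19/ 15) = 2375/ 3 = 791.67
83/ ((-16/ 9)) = -747/ 16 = -46.69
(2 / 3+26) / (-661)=-80 / 1983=-0.04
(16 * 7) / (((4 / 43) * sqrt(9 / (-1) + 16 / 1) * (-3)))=-151.69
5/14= 0.36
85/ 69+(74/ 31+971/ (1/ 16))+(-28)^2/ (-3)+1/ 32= 15278.32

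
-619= -619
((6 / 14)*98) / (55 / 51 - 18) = -2142 / 863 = -2.48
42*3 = 126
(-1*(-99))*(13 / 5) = 1287 / 5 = 257.40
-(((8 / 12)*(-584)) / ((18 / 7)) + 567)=-11221 / 27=-415.59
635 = 635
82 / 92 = 41 / 46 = 0.89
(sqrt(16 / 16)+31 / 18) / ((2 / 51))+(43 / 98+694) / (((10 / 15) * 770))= 6408317 / 90552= 70.77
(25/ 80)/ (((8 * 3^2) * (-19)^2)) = 5/ 415872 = 0.00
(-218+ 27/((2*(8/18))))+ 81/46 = -34199/184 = -185.86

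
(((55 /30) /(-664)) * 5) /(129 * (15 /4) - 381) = -0.00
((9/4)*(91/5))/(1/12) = 491.40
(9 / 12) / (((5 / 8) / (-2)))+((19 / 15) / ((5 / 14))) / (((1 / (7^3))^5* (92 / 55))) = 6945682489044953 / 690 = 10066206505862.25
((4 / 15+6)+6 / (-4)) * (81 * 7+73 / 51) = 414557 / 153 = 2709.52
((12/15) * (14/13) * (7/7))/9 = 56/585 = 0.10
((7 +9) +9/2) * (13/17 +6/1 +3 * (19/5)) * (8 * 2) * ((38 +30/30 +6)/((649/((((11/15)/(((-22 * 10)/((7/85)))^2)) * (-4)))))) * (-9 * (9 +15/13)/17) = 2010028608/2202083365625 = 0.00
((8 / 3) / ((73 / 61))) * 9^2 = 13176 / 73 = 180.49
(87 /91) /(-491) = -87 /44681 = -0.00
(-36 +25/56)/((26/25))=-49775/1456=-34.19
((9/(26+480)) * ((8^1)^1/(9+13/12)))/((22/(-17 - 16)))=-648/30613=-0.02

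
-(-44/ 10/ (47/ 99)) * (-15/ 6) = -1089/ 47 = -23.17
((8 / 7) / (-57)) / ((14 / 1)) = -4 / 2793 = -0.00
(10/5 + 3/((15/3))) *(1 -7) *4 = -312/5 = -62.40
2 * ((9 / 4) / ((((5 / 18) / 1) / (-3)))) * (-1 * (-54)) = -13122 / 5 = -2624.40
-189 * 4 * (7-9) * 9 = 13608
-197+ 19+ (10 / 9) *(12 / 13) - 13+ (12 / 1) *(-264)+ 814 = -99215 / 39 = -2543.97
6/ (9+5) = 3/ 7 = 0.43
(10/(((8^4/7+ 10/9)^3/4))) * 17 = 21253995/6297802653563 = 0.00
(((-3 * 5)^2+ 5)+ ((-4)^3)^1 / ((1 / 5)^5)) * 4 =-799080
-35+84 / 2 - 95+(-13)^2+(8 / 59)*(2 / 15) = 81.02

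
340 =340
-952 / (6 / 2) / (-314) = 476 / 471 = 1.01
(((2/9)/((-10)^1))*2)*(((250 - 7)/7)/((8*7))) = -27/980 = -0.03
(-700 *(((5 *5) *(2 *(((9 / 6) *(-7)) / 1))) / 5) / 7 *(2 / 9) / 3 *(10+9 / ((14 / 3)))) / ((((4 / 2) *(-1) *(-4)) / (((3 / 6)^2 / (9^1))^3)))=20875 / 839808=0.02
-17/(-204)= 0.08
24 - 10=14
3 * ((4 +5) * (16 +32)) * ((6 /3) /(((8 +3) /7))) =18144 /11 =1649.45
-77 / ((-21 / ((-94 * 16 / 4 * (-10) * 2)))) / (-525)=-16544 / 315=-52.52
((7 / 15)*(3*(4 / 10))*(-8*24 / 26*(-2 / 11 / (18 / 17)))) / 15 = 7616 / 160875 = 0.05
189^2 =35721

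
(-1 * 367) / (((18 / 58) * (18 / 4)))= -21286 / 81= -262.79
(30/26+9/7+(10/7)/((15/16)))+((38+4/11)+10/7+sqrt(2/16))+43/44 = sqrt(2)/4+537331/12012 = 45.09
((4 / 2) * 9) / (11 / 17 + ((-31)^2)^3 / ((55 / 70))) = 3366 / 211225876199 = 0.00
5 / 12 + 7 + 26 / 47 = 4495 / 564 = 7.97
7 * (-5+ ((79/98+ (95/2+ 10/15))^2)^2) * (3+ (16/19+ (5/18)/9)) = 2287035832503176794/14666006691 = 155941278.41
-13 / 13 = -1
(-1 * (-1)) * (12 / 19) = 12 / 19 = 0.63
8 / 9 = 0.89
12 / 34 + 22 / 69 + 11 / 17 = 91 / 69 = 1.32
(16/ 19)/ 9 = 16/ 171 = 0.09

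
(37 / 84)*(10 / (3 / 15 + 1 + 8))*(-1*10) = -4625 / 966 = -4.79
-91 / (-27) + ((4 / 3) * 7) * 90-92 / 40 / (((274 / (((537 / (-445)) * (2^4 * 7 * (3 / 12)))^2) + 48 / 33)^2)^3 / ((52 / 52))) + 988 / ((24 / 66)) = 42062577267448197652777790096665311660994008926570644551556058 / 11814423945893800943578686944150001498546195000863167431615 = 3560.27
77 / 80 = 0.96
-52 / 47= -1.11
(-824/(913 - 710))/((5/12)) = -9888/1015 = -9.74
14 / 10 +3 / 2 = 29 / 10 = 2.90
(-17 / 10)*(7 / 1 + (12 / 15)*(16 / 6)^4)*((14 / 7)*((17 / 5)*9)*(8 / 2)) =-22217164 / 1125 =-19748.59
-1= -1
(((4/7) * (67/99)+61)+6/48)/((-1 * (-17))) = 341021/94248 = 3.62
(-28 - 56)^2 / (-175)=-1008 / 25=-40.32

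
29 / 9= 3.22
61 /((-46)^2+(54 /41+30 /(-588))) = 245098 /8507175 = 0.03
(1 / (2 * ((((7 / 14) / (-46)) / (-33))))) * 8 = 12144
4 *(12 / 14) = 24 / 7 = 3.43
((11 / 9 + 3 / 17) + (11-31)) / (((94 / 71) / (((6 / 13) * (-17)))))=202066 / 1833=110.24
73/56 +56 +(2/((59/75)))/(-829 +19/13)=57.30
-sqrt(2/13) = -sqrt(26)/13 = -0.39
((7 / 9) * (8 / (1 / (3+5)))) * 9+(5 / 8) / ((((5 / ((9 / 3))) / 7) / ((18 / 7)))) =1819 / 4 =454.75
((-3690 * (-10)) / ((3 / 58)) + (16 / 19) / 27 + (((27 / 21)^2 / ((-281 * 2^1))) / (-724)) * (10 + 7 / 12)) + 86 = 29189979707139109 / 40911774624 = 713486.03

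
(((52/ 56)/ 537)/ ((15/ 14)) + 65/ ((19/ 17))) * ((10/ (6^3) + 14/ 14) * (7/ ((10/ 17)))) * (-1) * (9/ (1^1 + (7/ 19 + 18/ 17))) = -145340337727/ 54129600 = -2685.04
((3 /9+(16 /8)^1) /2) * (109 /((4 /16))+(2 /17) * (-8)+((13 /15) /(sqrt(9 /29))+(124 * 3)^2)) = 91 * sqrt(29) /270+8259734 /51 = 161957.38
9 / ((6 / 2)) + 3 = 6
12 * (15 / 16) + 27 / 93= 1431 / 124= 11.54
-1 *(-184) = 184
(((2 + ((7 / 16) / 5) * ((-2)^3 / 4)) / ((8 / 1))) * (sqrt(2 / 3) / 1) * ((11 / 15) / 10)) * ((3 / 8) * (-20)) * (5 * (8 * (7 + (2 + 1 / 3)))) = -5621 * sqrt(6) / 360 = -38.25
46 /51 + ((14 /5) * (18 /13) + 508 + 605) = 1117.78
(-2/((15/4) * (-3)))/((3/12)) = 32/45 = 0.71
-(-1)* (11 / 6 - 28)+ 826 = 4799 / 6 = 799.83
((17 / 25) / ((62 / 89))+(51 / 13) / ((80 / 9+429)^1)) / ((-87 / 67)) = -5241207593 / 6908770050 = -0.76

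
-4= -4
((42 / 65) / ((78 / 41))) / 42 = 41 / 5070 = 0.01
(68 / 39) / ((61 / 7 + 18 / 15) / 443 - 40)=-1054340 / 24174267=-0.04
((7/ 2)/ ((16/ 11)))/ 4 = 77/ 128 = 0.60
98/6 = 49/3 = 16.33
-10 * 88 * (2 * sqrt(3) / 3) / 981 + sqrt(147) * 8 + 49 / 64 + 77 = 4977 / 64 + 163048 * sqrt(3) / 2943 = 173.72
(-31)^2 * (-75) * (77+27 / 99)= -61263750 / 11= -5569431.82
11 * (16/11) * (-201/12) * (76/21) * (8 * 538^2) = -47163163136/21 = -2245864911.24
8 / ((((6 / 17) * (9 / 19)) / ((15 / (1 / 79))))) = 510340 / 9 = 56704.44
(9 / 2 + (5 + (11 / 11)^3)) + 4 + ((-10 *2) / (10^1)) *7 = 1 / 2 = 0.50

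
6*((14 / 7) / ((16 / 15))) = 45 / 4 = 11.25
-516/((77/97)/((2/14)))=-50052/539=-92.86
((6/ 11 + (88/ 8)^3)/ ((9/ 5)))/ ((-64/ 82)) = -3002635/ 3168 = -947.80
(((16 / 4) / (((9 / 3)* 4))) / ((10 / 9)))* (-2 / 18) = -1 / 30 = -0.03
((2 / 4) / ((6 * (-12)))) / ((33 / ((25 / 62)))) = -25 / 294624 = -0.00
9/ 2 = 4.50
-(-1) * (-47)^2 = 2209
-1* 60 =-60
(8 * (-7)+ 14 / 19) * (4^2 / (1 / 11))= -184800 / 19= -9726.32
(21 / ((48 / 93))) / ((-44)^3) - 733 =-733.00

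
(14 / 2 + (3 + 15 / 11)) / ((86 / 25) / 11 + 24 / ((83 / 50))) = 259375 / 337138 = 0.77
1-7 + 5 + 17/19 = -2/19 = -0.11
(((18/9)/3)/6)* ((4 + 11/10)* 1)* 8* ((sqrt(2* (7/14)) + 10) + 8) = 86.13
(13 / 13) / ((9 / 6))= 2 / 3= 0.67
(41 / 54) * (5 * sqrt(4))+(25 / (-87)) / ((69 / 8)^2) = 7.59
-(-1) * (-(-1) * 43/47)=0.91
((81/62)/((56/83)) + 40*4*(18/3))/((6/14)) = 1113281/496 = 2244.52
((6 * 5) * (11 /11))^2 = 900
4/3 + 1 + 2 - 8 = -11/3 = -3.67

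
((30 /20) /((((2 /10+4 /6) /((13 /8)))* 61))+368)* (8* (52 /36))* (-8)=-18679076 /549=-34023.82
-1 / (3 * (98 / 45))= -15 / 98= -0.15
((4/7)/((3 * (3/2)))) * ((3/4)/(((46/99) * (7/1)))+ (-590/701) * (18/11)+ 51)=165043925/26070891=6.33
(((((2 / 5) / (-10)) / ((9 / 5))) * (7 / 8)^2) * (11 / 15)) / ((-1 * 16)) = 539 / 691200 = 0.00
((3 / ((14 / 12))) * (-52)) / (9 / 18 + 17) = -1872 / 245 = -7.64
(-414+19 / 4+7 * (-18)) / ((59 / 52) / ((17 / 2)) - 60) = 8.94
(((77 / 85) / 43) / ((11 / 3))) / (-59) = -21 / 215645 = -0.00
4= 4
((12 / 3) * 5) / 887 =20 / 887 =0.02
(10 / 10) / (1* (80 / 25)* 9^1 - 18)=5 / 54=0.09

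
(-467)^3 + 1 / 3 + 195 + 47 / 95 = -29026499644 / 285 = -101847367.17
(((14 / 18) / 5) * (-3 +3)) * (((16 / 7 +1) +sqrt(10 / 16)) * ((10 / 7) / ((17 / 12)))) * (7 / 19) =0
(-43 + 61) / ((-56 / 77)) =-99 / 4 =-24.75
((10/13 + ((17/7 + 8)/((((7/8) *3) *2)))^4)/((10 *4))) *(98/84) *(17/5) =1.62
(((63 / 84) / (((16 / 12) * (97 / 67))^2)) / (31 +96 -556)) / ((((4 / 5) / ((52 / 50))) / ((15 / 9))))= -13467 / 13247872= -0.00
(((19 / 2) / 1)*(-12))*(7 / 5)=-798 / 5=-159.60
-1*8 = -8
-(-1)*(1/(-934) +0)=-0.00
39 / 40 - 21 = -801 / 40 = -20.02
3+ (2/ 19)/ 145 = 8267/ 2755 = 3.00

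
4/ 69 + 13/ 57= 125/ 437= 0.29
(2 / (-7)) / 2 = -1 / 7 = -0.14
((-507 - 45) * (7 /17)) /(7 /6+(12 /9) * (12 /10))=-115920 /1411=-82.15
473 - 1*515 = -42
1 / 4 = 0.25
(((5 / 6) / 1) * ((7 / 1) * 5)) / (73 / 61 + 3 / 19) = 40565 / 1884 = 21.53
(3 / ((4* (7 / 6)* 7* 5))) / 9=1 / 490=0.00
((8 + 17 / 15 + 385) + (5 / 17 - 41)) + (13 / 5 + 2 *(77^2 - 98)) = 3064597 / 255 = 12018.03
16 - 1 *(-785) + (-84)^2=7857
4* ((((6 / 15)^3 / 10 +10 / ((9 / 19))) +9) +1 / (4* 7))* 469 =318191911 / 5625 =56567.45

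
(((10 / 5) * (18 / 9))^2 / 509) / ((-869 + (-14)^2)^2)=16 / 230540861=0.00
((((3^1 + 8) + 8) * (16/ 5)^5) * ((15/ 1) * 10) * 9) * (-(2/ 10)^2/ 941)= -1075838976/ 2940625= -365.85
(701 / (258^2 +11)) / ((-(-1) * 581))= 701 / 38680075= 0.00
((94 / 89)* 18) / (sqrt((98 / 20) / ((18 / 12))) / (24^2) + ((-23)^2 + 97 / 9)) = 649312174080 / 18435638967697-974592* sqrt(15) / 18435638967697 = 0.04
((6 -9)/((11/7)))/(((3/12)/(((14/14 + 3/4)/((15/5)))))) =-49/11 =-4.45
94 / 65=1.45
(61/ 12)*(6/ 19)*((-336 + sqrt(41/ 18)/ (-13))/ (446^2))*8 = -20496/ 944851 - 61*sqrt(82)/ 73698378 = -0.02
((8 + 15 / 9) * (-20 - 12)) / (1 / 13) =-4021.33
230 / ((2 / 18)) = 2070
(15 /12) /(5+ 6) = 5 /44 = 0.11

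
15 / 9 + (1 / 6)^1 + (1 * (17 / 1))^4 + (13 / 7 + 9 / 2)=1754113 / 21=83529.19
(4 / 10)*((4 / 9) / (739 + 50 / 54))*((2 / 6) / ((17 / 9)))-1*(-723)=613874031 / 849065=723.00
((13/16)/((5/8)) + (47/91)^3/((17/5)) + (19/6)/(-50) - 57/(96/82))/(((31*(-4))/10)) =728831529287/190623320160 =3.82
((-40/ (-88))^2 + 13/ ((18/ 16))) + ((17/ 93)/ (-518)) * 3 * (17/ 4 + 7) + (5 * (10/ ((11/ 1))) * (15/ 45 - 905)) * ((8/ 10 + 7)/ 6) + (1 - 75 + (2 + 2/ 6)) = -378119586797/ 69948648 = -5405.67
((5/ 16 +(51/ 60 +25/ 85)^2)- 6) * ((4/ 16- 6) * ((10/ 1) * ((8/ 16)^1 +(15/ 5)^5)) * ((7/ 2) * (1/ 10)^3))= 19843008339/ 92480000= 214.57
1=1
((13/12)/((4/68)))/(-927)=-221/11124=-0.02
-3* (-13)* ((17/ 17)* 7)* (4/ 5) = 1092/ 5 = 218.40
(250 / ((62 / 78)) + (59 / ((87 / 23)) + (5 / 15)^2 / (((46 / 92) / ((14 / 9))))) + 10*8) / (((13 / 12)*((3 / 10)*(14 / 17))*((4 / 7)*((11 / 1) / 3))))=2540586335 / 3471039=731.94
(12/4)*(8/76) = 6/19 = 0.32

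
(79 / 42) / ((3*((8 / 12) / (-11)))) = -869 / 84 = -10.35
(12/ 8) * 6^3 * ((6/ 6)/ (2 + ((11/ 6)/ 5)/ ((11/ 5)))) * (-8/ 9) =-1728/ 13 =-132.92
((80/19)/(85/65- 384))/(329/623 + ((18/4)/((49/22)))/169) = -76648936/3762265145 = -0.02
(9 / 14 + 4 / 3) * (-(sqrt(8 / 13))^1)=-83 * sqrt(26) / 273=-1.55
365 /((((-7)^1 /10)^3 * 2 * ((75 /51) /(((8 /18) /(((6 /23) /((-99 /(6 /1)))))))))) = 31397300 /3087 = 10170.81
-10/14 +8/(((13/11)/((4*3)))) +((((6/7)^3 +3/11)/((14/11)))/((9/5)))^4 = 45095340235285987981/559908414236637648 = 80.54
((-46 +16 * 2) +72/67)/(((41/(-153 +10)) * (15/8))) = 990704/41205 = 24.04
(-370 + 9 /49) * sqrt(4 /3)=-427.03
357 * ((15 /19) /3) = 1785 /19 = 93.95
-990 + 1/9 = -8909/9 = -989.89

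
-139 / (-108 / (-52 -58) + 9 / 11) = -695 / 9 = -77.22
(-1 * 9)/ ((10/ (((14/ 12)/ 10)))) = -21/ 200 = -0.10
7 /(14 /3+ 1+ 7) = 21 /38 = 0.55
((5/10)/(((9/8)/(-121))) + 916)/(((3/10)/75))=1940000/9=215555.56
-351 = -351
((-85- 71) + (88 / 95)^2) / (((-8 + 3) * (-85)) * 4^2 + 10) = -700078 / 30730125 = -0.02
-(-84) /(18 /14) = 65.33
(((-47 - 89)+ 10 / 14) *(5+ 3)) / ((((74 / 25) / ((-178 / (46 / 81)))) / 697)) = 475836533100 / 5957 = 79878551.80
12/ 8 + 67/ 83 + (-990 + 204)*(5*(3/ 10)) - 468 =-273019/ 166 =-1644.69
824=824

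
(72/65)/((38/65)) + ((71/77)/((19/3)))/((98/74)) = 143709/71687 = 2.00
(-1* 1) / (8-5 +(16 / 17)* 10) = -17 / 211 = -0.08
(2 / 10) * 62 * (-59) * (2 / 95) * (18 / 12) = -10974 / 475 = -23.10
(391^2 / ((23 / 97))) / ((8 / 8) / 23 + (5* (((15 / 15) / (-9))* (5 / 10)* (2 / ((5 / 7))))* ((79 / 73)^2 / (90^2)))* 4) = 1440252064033425 / 96116224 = 14984484.45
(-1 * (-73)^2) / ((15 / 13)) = -69277 / 15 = -4618.47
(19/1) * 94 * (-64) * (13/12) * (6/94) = -7904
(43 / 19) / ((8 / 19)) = 43 / 8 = 5.38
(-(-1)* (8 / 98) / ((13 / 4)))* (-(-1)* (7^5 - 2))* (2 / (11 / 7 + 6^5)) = 537760 / 4954313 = 0.11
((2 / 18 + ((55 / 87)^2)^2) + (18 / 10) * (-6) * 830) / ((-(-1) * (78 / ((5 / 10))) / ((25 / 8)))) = -6419123768125 / 35748810864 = -179.56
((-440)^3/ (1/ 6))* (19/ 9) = -3236992000/ 3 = -1078997333.33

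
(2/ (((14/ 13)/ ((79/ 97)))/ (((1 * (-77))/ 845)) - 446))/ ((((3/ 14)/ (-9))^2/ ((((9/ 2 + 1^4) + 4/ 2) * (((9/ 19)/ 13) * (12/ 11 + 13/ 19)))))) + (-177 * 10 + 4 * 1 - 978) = -1290096480547/ 469515878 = -2747.72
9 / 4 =2.25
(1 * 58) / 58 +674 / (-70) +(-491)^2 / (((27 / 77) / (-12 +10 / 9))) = -63671976296 / 8505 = -7486416.97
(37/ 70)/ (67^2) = 37/ 314230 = 0.00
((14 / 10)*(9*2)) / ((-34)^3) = -63 / 98260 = -0.00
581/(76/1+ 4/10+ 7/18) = 7.57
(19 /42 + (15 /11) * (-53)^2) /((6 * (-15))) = -1769879 /41580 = -42.57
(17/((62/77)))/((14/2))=187/62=3.02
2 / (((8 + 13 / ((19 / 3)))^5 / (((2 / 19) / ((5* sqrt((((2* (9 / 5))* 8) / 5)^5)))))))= 81450625 / 15812956460567808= 0.00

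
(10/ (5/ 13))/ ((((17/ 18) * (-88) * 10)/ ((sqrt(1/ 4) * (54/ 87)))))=-1053/ 108460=-0.01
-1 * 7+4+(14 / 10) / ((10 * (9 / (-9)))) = -157 / 50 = -3.14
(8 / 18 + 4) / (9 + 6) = 8 / 27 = 0.30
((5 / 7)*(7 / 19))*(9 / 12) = 15 / 76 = 0.20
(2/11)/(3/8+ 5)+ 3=1435/473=3.03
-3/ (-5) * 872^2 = 2281152/ 5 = 456230.40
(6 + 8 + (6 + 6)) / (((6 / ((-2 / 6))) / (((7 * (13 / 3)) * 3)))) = -1183 / 9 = -131.44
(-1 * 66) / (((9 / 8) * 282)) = -88 / 423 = -0.21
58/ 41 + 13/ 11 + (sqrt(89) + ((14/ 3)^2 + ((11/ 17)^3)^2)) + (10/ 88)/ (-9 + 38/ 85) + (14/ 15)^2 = sqrt(89) + 180244094129761367/ 7122738339911700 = 34.74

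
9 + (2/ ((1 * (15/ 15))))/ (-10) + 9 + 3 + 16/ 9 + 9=1421/ 45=31.58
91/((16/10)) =56.88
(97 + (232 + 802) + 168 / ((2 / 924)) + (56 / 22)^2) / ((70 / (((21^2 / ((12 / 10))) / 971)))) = 200112591 / 469964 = 425.80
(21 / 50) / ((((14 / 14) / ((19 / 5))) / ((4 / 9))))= 266 / 375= 0.71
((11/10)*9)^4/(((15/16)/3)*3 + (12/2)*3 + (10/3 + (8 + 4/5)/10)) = 288178803/694525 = 414.93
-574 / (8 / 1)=-287 / 4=-71.75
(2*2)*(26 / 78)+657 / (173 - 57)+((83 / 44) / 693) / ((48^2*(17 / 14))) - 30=-23.00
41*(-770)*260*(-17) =139539400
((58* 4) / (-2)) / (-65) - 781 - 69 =-55134 / 65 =-848.22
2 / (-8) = -1 / 4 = -0.25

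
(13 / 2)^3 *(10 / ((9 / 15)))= 54925 / 12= 4577.08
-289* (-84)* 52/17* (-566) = -42028896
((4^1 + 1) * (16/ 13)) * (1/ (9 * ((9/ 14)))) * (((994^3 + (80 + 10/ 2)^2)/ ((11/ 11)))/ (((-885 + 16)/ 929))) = -1021871024564320/ 915057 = -1116729367.20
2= 2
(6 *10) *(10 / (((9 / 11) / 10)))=22000 / 3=7333.33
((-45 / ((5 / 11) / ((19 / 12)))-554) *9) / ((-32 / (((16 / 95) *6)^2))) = 1842264 / 9025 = 204.13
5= 5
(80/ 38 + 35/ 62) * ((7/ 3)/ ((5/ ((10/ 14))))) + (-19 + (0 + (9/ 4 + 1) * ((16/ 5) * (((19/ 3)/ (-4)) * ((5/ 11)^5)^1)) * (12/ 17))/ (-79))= -13840689598493/ 764374136262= -18.11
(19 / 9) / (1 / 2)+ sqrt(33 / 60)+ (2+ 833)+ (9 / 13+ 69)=sqrt(55) / 10+ 106343 / 117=909.66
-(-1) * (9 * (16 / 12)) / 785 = 12 / 785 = 0.02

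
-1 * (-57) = 57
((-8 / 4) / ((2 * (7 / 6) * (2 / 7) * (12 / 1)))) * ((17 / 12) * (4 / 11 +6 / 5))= -731 / 1320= -0.55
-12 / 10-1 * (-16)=74 / 5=14.80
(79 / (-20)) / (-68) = 79 / 1360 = 0.06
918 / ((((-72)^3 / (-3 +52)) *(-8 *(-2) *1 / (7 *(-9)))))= 5831 / 12288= 0.47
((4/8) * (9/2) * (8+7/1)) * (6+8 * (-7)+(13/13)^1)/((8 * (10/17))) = -22491/64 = -351.42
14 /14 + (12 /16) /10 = 43 /40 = 1.08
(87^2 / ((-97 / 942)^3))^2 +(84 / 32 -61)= 320237667769014222502130029 / 6663776039432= 48056487173946.25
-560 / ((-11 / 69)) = 38640 / 11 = 3512.73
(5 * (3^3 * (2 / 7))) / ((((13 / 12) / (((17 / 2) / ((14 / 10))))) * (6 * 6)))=3825 / 637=6.00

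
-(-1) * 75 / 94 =75 / 94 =0.80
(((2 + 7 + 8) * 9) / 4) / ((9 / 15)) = 255 / 4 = 63.75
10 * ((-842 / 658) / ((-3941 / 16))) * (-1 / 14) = -33680 / 9076123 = -0.00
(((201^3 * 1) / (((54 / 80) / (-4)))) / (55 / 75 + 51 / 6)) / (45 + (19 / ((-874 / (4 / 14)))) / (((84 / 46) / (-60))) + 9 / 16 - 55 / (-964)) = -113735.58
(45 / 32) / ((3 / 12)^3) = 90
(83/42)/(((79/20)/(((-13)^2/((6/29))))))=2033915/4977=408.66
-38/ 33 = -1.15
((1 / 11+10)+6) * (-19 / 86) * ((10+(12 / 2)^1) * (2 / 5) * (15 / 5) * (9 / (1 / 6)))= -8716896 / 2365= -3685.79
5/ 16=0.31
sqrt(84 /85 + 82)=sqrt(599590) /85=9.11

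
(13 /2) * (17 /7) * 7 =110.50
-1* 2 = -2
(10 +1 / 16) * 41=6601 / 16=412.56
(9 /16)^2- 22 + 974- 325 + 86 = 182609 /256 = 713.32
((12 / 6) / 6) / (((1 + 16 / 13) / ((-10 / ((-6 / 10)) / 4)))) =325 / 522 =0.62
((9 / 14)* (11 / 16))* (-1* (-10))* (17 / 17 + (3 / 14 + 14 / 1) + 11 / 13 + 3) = 1717155 / 20384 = 84.24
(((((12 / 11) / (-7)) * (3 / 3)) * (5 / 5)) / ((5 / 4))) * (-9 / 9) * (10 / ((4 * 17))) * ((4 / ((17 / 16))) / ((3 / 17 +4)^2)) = 1536 / 388157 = 0.00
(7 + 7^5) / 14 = 1201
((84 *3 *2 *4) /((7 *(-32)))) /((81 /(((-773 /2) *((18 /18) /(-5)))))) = -773 /90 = -8.59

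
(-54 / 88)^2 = 729 / 1936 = 0.38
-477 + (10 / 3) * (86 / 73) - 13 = -106450 / 219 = -486.07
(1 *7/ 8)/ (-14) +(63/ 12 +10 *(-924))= -147757/ 16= -9234.81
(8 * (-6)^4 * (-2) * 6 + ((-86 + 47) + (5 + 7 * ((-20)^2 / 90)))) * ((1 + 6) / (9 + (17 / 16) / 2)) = -91376.50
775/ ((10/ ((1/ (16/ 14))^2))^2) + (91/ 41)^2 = 260794415/ 27541504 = 9.47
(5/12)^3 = 125/1728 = 0.07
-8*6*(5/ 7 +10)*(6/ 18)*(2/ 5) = -480/ 7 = -68.57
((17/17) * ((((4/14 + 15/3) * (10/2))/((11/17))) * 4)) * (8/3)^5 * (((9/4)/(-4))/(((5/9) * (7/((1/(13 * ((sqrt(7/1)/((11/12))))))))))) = -1288192 * sqrt(7)/40131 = -84.93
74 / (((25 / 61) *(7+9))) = 2257 / 200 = 11.28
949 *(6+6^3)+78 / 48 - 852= 1678621 / 8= 209827.62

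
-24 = -24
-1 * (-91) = 91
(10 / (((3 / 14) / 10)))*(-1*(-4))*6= 11200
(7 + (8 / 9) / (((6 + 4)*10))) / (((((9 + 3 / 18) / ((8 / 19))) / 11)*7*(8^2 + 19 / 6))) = 2656 / 352625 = 0.01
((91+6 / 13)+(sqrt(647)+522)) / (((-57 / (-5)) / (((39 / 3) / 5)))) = 145.71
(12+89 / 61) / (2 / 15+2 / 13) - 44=2.87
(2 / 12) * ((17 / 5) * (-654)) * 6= -11118 / 5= -2223.60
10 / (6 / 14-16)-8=-942 / 109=-8.64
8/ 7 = 1.14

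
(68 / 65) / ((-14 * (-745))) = 34 / 338975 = 0.00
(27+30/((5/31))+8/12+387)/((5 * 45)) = 1802/675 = 2.67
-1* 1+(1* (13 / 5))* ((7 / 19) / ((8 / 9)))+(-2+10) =6139 / 760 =8.08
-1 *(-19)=19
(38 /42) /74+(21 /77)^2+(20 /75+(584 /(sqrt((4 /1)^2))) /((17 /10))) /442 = 994368877 /3532218690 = 0.28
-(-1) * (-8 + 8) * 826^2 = 0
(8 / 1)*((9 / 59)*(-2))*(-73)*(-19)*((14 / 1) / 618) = -466032 / 6077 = -76.69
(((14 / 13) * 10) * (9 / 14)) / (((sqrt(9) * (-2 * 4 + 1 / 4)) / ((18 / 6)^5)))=-29160 / 403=-72.36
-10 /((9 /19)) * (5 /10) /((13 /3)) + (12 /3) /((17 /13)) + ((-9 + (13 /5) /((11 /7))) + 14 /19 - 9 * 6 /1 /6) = -10382608 /692835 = -14.99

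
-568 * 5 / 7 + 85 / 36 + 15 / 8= -202345 / 504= -401.48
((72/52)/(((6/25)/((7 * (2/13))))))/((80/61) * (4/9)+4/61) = 9.58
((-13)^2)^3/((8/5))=24134045/8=3016755.62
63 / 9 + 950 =957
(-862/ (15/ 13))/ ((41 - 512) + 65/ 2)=22412/ 13155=1.70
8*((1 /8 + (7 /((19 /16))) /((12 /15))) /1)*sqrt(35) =354.65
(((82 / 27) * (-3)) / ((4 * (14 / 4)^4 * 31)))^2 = 107584 / 448737874641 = 0.00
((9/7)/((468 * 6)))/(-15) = -1/32760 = -0.00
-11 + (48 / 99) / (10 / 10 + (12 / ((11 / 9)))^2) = -11.00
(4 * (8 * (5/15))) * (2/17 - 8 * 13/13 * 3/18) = -1984/153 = -12.97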